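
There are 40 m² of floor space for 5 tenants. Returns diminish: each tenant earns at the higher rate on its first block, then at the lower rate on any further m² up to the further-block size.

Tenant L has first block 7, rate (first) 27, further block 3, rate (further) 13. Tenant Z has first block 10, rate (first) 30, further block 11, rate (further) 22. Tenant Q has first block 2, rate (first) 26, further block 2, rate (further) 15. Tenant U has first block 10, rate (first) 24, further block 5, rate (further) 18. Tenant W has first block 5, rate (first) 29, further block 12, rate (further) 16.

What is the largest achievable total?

1058

Rank every tier by rate: Tenant Z/tier1 30 > Tenant W/tier1 29 > Tenant L/tier1 27 > Tenant Q/tier1 26 > Tenant U/tier1 24 > Tenant Z/tier2 22 > Tenant U/tier2 18 > Tenant W/tier2 16 > Tenant Q/tier2 15 > Tenant L/tier2 13.
Tenant Z tier1 at 30: fill all 10 ; 30 left.
Fill Tenant W tier1 block (5 at 29) ; 25 left.
Tenant L/tier1 (27): +7 ; 18 left.
Fill Tenant Q tier1 block (2 at 26) ; 16 left.
Tenant U tier1 at 24: fill all 10 ; 6 left.
6 remain; put them into Tenant Z tier2 at 22.
Total = 30×10 + 29×5 + 27×7 + 26×2 + 24×10 + 22×6 = 1058.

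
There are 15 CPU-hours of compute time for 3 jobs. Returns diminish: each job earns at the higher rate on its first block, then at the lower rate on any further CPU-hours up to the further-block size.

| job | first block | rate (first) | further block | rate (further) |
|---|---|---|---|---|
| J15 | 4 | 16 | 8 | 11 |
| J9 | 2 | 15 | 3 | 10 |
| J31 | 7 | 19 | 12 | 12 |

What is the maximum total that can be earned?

Treat each block as its own option and order by rate: J31/tier1 19 > J15/tier1 16 > J9/tier1 15 > J31/tier2 12 > J15/tier2 11 > J9/tier2 10.
J31 tier1 at 19: fill all 7 — 8 left.
J15 tier1 at 16: fill all 4 — 4 left.
J9/tier1 (15): +2 — 2 left.
2 remain; put them into J31 tier2 at 12.
Total = 19×7 + 16×4 + 15×2 + 12×2 = 251.

251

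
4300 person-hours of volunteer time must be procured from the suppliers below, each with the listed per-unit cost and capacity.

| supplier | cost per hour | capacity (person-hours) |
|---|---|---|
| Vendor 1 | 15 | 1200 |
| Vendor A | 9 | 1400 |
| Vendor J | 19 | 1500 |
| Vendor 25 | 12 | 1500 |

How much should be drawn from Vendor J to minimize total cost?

Fill from the cheapest supplier first.
Vendor A at 9: take all 1400 person-hours ; 2900 still needed.
Take 1500 from Vendor 25 at 12 ; need 1400 more.
Vendor 1 at 15: take all 1200 person-hours ; 200 still needed.
Take 200 from Vendor J at 19 to finish.

200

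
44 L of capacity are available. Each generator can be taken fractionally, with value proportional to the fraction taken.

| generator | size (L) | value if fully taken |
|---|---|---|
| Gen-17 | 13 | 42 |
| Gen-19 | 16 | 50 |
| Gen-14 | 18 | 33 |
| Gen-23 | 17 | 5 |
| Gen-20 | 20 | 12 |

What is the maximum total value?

Best value per unit of size first: Gen-17 42/13≈3.23, Gen-19 50/16≈3.12, Gen-14 33/18≈1.83, Gen-20 12/20≈0.6, Gen-23 5/17≈0.294.
All 13 L of Gen-17 fit (value 42) — 31 remain.
All 16 L of Gen-19 fit (value 50) — 15 remain.
Fill the last 15 L with part of Gen-14: 15/18 of it earns 27.5.
Total value = 119.5.

119.5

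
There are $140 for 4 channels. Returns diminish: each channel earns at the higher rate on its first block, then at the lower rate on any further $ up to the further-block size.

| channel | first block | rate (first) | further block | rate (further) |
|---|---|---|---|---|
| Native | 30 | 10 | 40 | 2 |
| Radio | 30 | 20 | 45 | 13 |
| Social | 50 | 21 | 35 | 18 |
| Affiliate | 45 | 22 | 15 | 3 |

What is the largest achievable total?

2910

Treat each block as its own option and order by rate: Affiliate/tier1 22 > Social/tier1 21 > Radio/tier1 20 > Social/tier2 18 > Radio/tier2 13 > Native/tier1 10 > Affiliate/tier2 3 > Native/tier2 2.
Fill Affiliate tier1 block (45 at 22) — 95 left.
Fill Social tier1 block (50 at 21) — 45 left.
Radio tier1 at 20: fill all 30 — 15 left.
15 remain; put them into Social tier2 at 18.
Total = 22×45 + 21×50 + 20×30 + 18×15 = 2910.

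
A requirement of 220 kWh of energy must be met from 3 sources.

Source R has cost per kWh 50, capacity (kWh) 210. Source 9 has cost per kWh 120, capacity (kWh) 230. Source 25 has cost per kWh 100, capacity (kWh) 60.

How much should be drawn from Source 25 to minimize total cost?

10

Cheapest first:
Take 210 from Source R at 50 ; need 10 more.
Source 25 (100): take the remaining 10 ; done.
Source 9: unused.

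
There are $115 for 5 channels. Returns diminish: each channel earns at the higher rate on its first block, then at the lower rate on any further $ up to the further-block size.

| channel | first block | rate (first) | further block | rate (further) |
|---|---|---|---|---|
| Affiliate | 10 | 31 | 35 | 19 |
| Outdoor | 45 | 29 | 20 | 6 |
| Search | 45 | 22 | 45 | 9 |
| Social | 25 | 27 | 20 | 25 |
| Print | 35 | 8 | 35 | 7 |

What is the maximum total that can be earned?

Rank every tier by rate: Affiliate/tier1 31 > Outdoor/tier1 29 > Social/tier1 27 > Social/tier2 25 > Search/tier1 22 > Affiliate/tier2 19 > Search/tier2 9 > Print/tier1 8 > Print/tier2 7 > Outdoor/tier2 6.
Fill Affiliate tier1 block (10 at 31) — 105 left.
Outdoor/tier1 (29): +45 — 60 left.
Social/tier1 (27): +25 — 35 left.
Fill Social tier2 block (20 at 25) — 15 left.
Search/tier1: +15 of 45 at 22; pool empty.
Total = 31×10 + 29×45 + 27×25 + 25×20 + 22×15 = 3120.

3120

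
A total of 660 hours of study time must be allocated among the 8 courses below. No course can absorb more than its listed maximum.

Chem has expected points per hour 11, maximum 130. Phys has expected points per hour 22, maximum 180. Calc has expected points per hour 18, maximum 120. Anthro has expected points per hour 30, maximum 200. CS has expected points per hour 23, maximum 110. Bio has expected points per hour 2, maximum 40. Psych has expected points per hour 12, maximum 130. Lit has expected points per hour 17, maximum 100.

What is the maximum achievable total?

Highest expected points per hour first: Anthro 30 > CS 23 > Phys 22 > Calc 18 > Lit 17 > Psych 12 > Chem 11 > Bio 2.
Anthro takes 200 to reach its cap of 200 → 460 left.
CS: +110 to 110 (cap) → 350 left.
Phys: +180 to 180 (cap) → 170 left.
Calc: +120 to 120 (cap) → 50 left.
Lit has room for 100 but only 50 remain, so it gets 50.
Total = 22×180 + 18×120 + 30×200 + 23×110 + 17×50 = 15500.

15500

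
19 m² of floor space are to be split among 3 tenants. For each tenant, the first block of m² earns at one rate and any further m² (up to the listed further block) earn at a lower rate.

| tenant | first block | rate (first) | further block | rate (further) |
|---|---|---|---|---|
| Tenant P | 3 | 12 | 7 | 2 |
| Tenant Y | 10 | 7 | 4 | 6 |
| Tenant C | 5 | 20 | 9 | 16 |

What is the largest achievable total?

294

Treat each block as its own option and order by rate: Tenant C/first 20 > Tenant C/second 16 > Tenant P/first 12 > Tenant Y/first 7 > Tenant Y/second 6 > Tenant P/second 2.
Fill Tenant C first block (5 at 20) ; 14 left.
Tenant C/second (16): +9 ; 5 left.
Fill Tenant P first block (3 at 12) ; 2 left.
Tenant Y first at 7: only 2 left, fill 2.
Total = 20×5 + 16×9 + 12×3 + 7×2 = 294.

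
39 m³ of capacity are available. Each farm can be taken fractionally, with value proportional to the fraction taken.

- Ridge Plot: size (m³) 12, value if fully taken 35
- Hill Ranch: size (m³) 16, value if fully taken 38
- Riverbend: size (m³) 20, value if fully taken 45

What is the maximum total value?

Best value per unit of size first: Ridge Plot 35/12≈2.92, Hill Ranch 38/16≈2.38, Riverbend 45/20≈2.25.
Ridge Plot: take in full, 12 m³ for value 35 — 27 left.
All 16 m³ of Hill Ranch fit (value 38) — 11 remain.
Fill the last 11 m³ with part of Riverbend: 11/20 of it earns 24.75.
Total value = 97.75.

97.75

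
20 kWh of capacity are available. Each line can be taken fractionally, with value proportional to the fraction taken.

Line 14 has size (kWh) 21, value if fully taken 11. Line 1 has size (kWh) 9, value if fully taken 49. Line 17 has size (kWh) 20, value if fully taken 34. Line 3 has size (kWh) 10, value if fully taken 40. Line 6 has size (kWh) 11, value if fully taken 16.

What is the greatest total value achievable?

Rank by value-to-size ratio: Line 1 49/9≈5.44, Line 3 40/10≈4, Line 17 34/20≈1.7, Line 6 16/11≈1.45, Line 14 11/21≈0.524.
Line 1: take in full, 9 kWh for value 49 ; 11 left.
Line 3: take in full, 10 kWh for value 40 ; 1 left.
Fill the last 1 kWh with part of Line 17: 1/20 of it earns 1.7.
Total value = 90.7.

90.7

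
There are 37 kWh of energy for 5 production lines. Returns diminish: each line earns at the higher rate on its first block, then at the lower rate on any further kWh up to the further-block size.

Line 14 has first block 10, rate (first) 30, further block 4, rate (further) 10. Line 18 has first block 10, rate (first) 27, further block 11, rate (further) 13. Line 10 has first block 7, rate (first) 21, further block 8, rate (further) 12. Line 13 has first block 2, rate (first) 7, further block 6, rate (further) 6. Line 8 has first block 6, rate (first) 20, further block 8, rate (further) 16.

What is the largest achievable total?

901

Rank every tier by rate: Line 14/T1 30 > Line 18/T1 27 > Line 10/T1 21 > Line 8/T1 20 > Line 8/T2 16 > Line 18/T2 13 > Line 10/T2 12 > Line 14/T2 10 > Line 13/T1 7 > Line 13/T2 6.
Line 14/T1 (30): +10 ; 27 left.
Line 18/T1 (27): +10 ; 17 left.
Line 10 T1 at 21: fill all 7 ; 10 left.
Line 8 T1 at 20: fill all 6 ; 4 left.
Line 8/T2: +4 of 8 at 16; pool empty.
Total = 30×10 + 27×10 + 21×7 + 20×6 + 16×4 = 901.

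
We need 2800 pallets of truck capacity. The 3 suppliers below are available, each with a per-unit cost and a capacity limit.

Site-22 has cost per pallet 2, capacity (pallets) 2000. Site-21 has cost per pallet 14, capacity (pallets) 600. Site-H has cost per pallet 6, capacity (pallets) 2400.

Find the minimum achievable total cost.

Cheapest first:
Site-22 (2): use full 2000 → 800 pallets to go.
Site-H at 6: take 800 of its 2400 → requirement met.
Site-21: unused.
Cost = 2000×2 + 800×6 = 8800.

8800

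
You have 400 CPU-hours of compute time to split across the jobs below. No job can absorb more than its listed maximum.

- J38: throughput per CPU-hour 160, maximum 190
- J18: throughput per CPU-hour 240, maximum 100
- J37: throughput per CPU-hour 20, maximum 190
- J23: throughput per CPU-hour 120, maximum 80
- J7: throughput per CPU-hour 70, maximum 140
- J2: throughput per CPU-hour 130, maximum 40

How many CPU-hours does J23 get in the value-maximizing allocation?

Rank by throughput per CPU-hour: J18 240 > J38 160 > J2 130 > J23 120 > J7 70 > J37 20.
J18 takes 100 to reach its cap of 100 → 300 left.
J38: +190 to 190 (cap) → 110 left.
Give J2 40 to hit its cap of 40 → 70 left.
J23: +70 (room for 80) → 70. Pool exhausted.

70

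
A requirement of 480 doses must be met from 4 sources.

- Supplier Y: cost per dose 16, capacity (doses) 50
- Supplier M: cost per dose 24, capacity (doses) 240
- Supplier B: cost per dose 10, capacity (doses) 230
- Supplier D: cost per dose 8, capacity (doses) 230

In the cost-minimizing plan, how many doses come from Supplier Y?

Cheapest first:
Take 230 from Supplier D at 8 — need 250 more.
Take 230 from Supplier B at 10 — need 20 more.
Take 20 from Supplier Y at 16 to finish.
Supplier M: unused.

20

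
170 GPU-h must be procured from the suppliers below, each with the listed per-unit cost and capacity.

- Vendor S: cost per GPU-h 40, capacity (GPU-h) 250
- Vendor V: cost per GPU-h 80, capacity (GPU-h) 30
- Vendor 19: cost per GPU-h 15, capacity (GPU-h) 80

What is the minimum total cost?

Use suppliers in increasing cost order.
Vendor 19 at 15: take all 80 GPU-h ; 90 still needed.
Take 90 from Vendor S at 40 to finish.
Vendor V: unused.
Cost = 80×15 + 90×40 = 4800.

4800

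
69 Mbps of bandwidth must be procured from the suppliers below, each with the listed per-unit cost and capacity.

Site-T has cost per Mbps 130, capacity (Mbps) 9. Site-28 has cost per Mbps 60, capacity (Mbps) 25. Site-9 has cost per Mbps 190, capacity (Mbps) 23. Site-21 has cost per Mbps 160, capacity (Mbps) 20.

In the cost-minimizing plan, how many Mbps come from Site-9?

Fill from the cheapest supplier first.
Site-28 at 60: take all 25 Mbps — 44 still needed.
Take 9 from Site-T at 130 — need 35 more.
Site-21 (160): use full 20 — 15 Mbps to go.
Site-9 at 190: take 15 of its 23 — requirement met.

15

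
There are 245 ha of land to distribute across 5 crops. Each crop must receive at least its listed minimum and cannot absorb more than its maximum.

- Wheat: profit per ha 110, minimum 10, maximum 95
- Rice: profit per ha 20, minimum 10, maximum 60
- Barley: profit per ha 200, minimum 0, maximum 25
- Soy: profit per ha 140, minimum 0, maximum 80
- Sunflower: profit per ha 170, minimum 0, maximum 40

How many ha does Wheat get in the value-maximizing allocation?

Meeting every minimum uses 10+10+0+0+0 = 20 ha, leaving 225.
Highest profit per ha first: Barley 200 > Sunflower 170 > Soy 140 > Wheat 110 > Rice 20.
Barley: +25 to 25 (cap) ; 200 left.
Give Sunflower 40 more to hit its cap of 40 ; 160 left.
Give Soy 80 more to hit its cap of 80 ; 80 left.
Only 80 left; Wheat takes them to reach 90.

90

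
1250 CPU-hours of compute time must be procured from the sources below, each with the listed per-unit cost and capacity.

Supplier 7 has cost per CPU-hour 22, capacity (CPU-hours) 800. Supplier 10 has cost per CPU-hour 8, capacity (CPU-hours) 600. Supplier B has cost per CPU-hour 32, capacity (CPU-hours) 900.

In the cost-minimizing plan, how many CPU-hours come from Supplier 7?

650

Use sources in increasing cost order.
Supplier 10 (8): use full 600 — 650 CPU-hours to go.
Supplier 7 at 22: take 650 of its 800 — requirement met.
Supplier B: unused.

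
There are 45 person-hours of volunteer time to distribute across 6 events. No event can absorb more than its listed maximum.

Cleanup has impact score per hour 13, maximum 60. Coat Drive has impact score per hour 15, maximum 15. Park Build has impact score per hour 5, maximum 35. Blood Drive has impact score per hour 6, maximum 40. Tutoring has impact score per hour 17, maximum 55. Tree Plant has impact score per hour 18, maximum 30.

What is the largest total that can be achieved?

Highest impact score per hour first: Tree Plant 18 > Tutoring 17 > Coat Drive 15 > Cleanup 13 > Blood Drive 6 > Park Build 5.
Give Tree Plant 30 to hit its cap of 30 → 15 left.
Tutoring: +15 (room for 55) → 15. Pool exhausted.
Total = 17×15 + 18×30 = 795.

795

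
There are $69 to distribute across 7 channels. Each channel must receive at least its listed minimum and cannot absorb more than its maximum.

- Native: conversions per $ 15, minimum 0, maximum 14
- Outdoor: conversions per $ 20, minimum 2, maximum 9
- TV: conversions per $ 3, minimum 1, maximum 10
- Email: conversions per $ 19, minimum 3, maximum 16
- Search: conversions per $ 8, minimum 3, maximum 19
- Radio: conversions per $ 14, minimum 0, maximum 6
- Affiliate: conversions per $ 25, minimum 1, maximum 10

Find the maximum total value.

1135

Meeting every minimum uses 0+2+1+3+3+0+1 = 10 $, leaving 59.
Order the channels by conversions per $: Affiliate 25 > Outdoor 20 > Email 19 > Native 15 > Radio 14 > Search 8 > TV 3.
Affiliate: +9 to 10 (cap) — 50 left.
Give Outdoor 7 more to hit its cap of 9 — 43 left.
Email: +13 to 16 (cap) — 30 left.
Give Native 14 more to hit its cap of 14 — 16 left.
Radio: +6 to 6 (cap) — 10 left.
Search has room for 16 more but only 10 remain, so it gets 13.
Total = 15×14 + 20×9 + 3×1 + 19×16 + 8×13 + 14×6 + 25×10 = 1135.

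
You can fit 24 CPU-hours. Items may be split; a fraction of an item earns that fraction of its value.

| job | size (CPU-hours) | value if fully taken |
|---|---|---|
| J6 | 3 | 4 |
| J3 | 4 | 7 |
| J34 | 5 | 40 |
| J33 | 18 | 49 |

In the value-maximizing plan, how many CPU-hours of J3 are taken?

Sort by value density: J34 40/5≈8, J33 49/18≈2.72, J3 7/4≈1.75, J6 4/3≈1.33.
J34: take in full, 5 CPU-hours for value 40 ; 19 left.
All 18 CPU-hours of J33 fit (value 49) ; 1 remain.
Only 1 CPU-hours remain; take 1/4 of J3 for value 7×1/4 = 1.75.

1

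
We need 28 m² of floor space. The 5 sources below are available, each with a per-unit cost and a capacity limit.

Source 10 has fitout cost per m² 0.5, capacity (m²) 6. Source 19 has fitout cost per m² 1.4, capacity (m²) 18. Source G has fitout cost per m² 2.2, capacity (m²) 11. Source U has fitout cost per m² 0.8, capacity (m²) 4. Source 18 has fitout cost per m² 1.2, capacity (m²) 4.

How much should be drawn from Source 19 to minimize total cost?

Cheapest first:
Source 10 at 0.5: take all 6 m² — 22 still needed.
Take 4 from Source U at 0.8 — need 18 more.
Take 4 from Source 18 at 1.2 — need 14 more.
Source 19 (1.4): take the remaining 14 — done.
Source G: unused.

14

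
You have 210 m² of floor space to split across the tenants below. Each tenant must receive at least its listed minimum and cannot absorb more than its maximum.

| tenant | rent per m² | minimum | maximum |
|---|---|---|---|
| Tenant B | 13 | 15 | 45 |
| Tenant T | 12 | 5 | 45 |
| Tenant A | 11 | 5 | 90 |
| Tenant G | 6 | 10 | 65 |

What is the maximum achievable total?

2295

Meeting every minimum uses 15+5+5+10 = 35 m², leaving 175.
Order the tenants by rent per m²: Tenant B 13 > Tenant T 12 > Tenant A 11 > Tenant G 6.
Give Tenant B 30 more to hit its cap of 45 → 145 left.
Give Tenant T 40 more to hit its cap of 45 → 105 left.
Tenant A: +85 to 90 (cap) → 20 left.
Tenant G has room for 55 more but only 20 remain, so it gets 30.
Total = 13×45 + 12×45 + 11×90 + 6×30 = 2295.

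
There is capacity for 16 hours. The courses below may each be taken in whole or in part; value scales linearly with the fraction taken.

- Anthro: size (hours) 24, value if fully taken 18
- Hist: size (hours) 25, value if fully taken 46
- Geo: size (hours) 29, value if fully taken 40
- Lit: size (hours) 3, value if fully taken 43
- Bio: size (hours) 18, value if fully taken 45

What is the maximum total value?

Best value per unit of size first: Lit 43/3≈14.3, Bio 45/18≈2.5, Hist 46/25≈1.84, Geo 40/29≈1.38, Anthro 18/24≈0.75.
Lit: take in full, 3 hours for value 43 → 13 left.
Only 13 hours remain; take 13/18 of Bio for value 45×13/18 = 32.5.
Total value = 75.5.

75.5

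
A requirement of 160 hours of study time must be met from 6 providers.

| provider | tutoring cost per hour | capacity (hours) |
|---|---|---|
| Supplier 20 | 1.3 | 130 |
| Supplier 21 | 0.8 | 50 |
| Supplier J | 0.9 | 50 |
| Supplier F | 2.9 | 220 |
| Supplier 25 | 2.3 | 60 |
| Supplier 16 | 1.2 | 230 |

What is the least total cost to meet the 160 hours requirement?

Fill from the cheapest provider first.
Supplier 21 at 0.8: take all 50 hours → 110 still needed.
Take 50 from Supplier J at 0.9 → need 60 more.
Supplier 16 (1.2): take the remaining 60 → done.
Supplier 20, Supplier 25, Supplier F: unused.
Cost = 50×0.8 + 50×0.9 + 60×1.2 = 157.

157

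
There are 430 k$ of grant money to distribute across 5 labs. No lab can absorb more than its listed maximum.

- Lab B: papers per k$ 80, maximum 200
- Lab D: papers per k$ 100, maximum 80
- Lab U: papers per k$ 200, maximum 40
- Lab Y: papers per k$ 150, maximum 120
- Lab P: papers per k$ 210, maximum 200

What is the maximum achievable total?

75000

Rank by papers per k$: Lab P 210 > Lab U 200 > Lab Y 150 > Lab D 100 > Lab B 80.
Lab P: +200 to 200 (cap) — 230 left.
Lab U: +40 to 40 (cap) — 190 left.
Lab Y: +120 to 120 (cap) — 70 left.
Lab D has room for 80 but only 70 remain, so it gets 70.
Total = 100×70 + 200×40 + 150×120 + 210×200 = 75000.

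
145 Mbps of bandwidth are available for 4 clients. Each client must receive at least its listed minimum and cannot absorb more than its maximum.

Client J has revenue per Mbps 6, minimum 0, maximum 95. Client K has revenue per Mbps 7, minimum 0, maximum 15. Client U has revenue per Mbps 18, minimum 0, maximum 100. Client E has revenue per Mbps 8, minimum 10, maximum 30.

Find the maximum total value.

2145

Meeting every minimum uses 0+0+0+10 = 10 Mbps, leaving 135.
Highest revenue per Mbps first: Client U 18 > Client E 8 > Client K 7 > Client J 6.
Client U takes 100 more to reach its cap of 100 → 35 left.
Give Client E 20 more to hit its cap of 30 → 15 left.
Client K takes 15 more to reach its cap of 15 → 0 left.
Total = 7×15 + 18×100 + 8×30 = 2145.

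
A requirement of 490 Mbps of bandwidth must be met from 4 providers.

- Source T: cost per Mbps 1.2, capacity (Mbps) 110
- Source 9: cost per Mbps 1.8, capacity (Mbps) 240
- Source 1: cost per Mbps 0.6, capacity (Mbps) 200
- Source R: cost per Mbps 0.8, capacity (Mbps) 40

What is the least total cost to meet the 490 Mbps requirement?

536

Fill from the cheapest provider first.
Source 1 at 0.6: take all 200 Mbps — 290 still needed.
Source R at 0.8: take all 40 Mbps — 250 still needed.
Take 110 from Source T at 1.2 — need 140 more.
Source 9 at 1.8: take 140 of its 240 — requirement met.
Cost = 200×0.6 + 40×0.8 + 110×1.2 + 140×1.8 = 536.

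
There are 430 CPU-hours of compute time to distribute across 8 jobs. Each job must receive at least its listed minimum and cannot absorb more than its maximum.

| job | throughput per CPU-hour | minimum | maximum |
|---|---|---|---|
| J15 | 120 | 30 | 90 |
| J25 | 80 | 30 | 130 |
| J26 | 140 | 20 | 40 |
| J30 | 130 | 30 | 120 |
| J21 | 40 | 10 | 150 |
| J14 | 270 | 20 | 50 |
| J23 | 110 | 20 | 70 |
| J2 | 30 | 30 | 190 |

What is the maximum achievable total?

55800

Meeting every minimum uses 30+30+20+30+10+20+20+30 = 190 CPU-hours, leaving 240.
Rank by throughput per CPU-hour: J14 270 > J26 140 > J30 130 > J15 120 > J23 110 > J25 80 > J21 40 > J2 30.
Give J14 30 more to hit its cap of 50 ; 210 left.
Give J26 20 more to hit its cap of 40 ; 190 left.
J30: +90 to 120 (cap) ; 100 left.
J15 takes 60 more to reach its cap of 90 ; 40 left.
J23: +40 (room for 50) → 60. Pool exhausted.
Total = 120×90 + 80×30 + 140×40 + 130×120 + 40×10 + 270×50 + 110×60 + 30×30 = 55800.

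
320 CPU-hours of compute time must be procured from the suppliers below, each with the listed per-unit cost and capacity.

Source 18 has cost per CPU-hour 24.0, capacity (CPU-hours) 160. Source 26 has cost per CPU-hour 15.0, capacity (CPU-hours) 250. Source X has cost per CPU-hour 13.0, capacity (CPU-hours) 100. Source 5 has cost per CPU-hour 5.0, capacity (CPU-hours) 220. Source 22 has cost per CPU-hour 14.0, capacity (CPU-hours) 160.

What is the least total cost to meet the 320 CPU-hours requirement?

2400

Use suppliers in increasing cost order.
Source 5 (5.0): use full 220 — 100 CPU-hours to go.
Take 100 from Source X at 13.0 — need 0 more.
Source 22, Source 26, Source 18: unused.
Cost = 220×5.0 + 100×13.0 = 2400.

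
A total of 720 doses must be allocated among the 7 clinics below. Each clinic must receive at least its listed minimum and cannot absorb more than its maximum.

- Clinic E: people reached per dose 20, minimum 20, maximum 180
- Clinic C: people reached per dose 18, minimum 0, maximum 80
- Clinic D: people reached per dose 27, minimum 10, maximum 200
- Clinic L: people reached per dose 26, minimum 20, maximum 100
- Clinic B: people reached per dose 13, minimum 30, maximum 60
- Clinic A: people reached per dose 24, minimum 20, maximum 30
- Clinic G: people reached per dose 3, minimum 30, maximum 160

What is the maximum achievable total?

14750

Meeting every minimum uses 20+0+10+20+30+20+30 = 130 doses, leaving 590.
Rank by people reached per dose: Clinic D 27 > Clinic L 26 > Clinic A 24 > Clinic E 20 > Clinic C 18 > Clinic B 13 > Clinic G 3.
Give Clinic D 190 more to hit its cap of 200 ; 400 left.
Give Clinic L 80 more to hit its cap of 100 ; 320 left.
Clinic A: +10 to 30 (cap) ; 310 left.
Give Clinic E 160 more to hit its cap of 180 ; 150 left.
Clinic C takes 80 more to reach its cap of 80 ; 70 left.
Clinic B: +30 to 60 (cap) ; 40 left.
Only 40 left; Clinic G takes them to reach 70.
Total = 20×180 + 18×80 + 27×200 + 26×100 + 13×60 + 24×30 + 3×70 = 14750.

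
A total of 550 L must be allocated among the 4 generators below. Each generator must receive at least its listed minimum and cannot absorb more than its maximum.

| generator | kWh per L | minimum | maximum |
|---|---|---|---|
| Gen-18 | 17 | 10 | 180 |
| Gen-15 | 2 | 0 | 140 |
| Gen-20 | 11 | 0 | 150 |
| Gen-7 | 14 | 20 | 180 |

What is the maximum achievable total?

Meeting every minimum uses 10+0+0+20 = 30 L, leaving 520.
Highest kWh per L first: Gen-18 17 > Gen-7 14 > Gen-20 11 > Gen-15 2.
Gen-18 takes 170 more to reach its cap of 180 ; 350 left.
Gen-7 takes 160 more to reach its cap of 180 ; 190 left.
Give Gen-20 150 more to hit its cap of 150 ; 40 left.
Only 40 left; Gen-15 takes them to reach 40.
Total = 17×180 + 2×40 + 11×150 + 14×180 = 7310.

7310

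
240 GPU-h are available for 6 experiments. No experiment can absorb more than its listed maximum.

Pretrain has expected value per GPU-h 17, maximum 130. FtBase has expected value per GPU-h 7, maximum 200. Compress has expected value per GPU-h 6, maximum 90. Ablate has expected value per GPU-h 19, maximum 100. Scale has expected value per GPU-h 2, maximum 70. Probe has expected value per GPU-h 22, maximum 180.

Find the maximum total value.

Rank by expected value per GPU-h: Probe 22 > Ablate 19 > Pretrain 17 > FtBase 7 > Compress 6 > Scale 2.
Probe takes 180 to reach its cap of 180 — 60 left.
Ablate has room for 100 but only 60 remain, so it gets 60.
Total = 19×60 + 22×180 = 5100.

5100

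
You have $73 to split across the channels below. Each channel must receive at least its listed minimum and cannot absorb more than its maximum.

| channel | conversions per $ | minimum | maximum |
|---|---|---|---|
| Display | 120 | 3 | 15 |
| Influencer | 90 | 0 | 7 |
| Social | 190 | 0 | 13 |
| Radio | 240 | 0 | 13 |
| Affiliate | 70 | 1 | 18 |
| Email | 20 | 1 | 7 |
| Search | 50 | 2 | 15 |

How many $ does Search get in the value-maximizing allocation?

Meeting every minimum uses 3+0+0+0+1+1+2 = 7 $, leaving 66.
Rank by conversions per $: Radio 240 > Social 190 > Display 120 > Influencer 90 > Affiliate 70 > Search 50 > Email 20.
Radio takes 13 more to reach its cap of 13 — 53 left.
Social takes 13 more to reach its cap of 13 — 40 left.
Display takes 12 more to reach its cap of 15 — 28 left.
Influencer: +7 to 7 (cap) — 21 left.
Affiliate: +17 to 18 (cap) — 4 left.
Search has room for 13 more but only 4 remain, so it gets 6.

6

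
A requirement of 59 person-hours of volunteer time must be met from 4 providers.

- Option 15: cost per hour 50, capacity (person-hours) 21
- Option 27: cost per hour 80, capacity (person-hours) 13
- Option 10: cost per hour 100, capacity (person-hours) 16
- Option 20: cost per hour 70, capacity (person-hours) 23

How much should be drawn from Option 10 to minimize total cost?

2

Fill from the cheapest provider first.
Take 21 from Option 15 at 50 — need 38 more.
Option 20 at 70: take all 23 person-hours — 15 still needed.
Option 27 (80): use full 13 — 2 person-hours to go.
Option 10 at 100: take 2 of its 16 — requirement met.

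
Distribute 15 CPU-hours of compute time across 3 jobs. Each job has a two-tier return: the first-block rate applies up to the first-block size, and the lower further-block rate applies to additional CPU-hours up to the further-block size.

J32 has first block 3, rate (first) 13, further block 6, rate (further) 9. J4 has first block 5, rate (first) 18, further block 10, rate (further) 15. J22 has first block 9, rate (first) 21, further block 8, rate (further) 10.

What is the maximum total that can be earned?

294

Order all 6 blocks by rate: J22/first 21 > J4/first 18 > J4/second 15 > J32/first 13 > J22/second 10 > J32/second 9.
Fill J22 first block (9 at 21) ; 6 left.
J4 first at 18: fill all 5 ; 1 left.
J4 second at 15: only 1 left, fill 1.
Total = 21×9 + 18×5 + 15×1 = 294.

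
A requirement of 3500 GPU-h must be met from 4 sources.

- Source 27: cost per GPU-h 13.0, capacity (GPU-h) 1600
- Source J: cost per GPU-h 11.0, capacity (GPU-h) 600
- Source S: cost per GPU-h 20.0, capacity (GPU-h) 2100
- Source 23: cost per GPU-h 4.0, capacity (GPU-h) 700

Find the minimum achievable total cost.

Fill from the cheapest source first.
Source 23 at 4.0: take all 700 GPU-h — 2800 still needed.
Take 600 from Source J at 11.0 — need 2200 more.
Take 1600 from Source 27 at 13.0 — need 600 more.
Source S (20.0): take the remaining 600 — done.
Cost = 700×4.0 + 600×11.0 + 1600×13.0 + 600×20.0 = 42200.

42200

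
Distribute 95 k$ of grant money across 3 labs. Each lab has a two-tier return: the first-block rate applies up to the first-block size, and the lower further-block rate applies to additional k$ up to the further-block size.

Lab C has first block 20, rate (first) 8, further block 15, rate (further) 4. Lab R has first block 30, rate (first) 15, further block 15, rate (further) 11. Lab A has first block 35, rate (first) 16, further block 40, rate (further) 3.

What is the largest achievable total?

Rank every tier by rate: Lab A/first 16 > Lab R/first 15 > Lab R/second 11 > Lab C/first 8 > Lab C/second 4 > Lab A/second 3.
Lab A first at 16: fill all 35 — 60 left.
Lab R/first (15): +30 — 30 left.
Lab R/second (11): +15 — 15 left.
Lab C/first: +15 of 20 at 8; pool empty.
Total = 16×35 + 15×30 + 11×15 + 8×15 = 1295.

1295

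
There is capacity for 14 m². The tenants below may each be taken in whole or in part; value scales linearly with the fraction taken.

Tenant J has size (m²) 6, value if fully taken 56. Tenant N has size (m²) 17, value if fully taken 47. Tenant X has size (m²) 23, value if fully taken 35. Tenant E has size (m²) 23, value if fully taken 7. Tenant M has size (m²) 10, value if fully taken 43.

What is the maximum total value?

Best value per unit of size first: Tenant J 56/6≈9.33, Tenant M 43/10≈4.3, Tenant N 47/17≈2.76, Tenant X 35/23≈1.52, Tenant E 7/23≈0.304.
All 6 m² of Tenant J fit (value 56) — 8 remain.
8 m² left: a 8/10 share of Tenant M gives 43×8/10 = 34.4.
Total value = 90.4.

90.4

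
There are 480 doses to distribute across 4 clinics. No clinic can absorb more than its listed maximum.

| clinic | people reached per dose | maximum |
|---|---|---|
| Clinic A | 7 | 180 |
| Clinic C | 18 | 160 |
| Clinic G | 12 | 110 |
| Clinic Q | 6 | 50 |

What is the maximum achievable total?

Rank by people reached per dose: Clinic C 18 > Clinic G 12 > Clinic A 7 > Clinic Q 6.
Clinic C: +160 to 160 (cap) ; 320 left.
Clinic G takes 110 to reach its cap of 110 ; 210 left.
Clinic A: +180 to 180 (cap) ; 30 left.
Clinic Q has room for 50 but only 30 remain, so it gets 30.
Total = 7×180 + 18×160 + 12×110 + 6×30 = 5640.

5640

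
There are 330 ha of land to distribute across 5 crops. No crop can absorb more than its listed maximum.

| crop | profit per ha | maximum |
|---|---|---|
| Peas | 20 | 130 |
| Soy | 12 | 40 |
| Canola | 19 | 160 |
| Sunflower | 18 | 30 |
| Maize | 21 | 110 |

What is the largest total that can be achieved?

Rank by profit per ha: Maize 21 > Peas 20 > Canola 19 > Sunflower 18 > Soy 12.
Maize takes 110 to reach its cap of 110 — 220 left.
Give Peas 130 to hit its cap of 130 — 90 left.
Only 90 left; Canola takes them to reach 90.
Total = 20×130 + 19×90 + 21×110 = 6620.

6620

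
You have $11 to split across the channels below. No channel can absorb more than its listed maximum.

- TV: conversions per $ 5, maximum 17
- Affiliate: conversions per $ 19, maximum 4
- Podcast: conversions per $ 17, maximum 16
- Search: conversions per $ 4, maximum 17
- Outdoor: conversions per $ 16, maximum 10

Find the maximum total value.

195

Order the channels by conversions per $: Affiliate 19 > Podcast 17 > Outdoor 16 > TV 5 > Search 4.
Affiliate takes 4 to reach its cap of 4 ; 7 left.
Only 7 left; Podcast takes them to reach 7.
Total = 19×4 + 17×7 = 195.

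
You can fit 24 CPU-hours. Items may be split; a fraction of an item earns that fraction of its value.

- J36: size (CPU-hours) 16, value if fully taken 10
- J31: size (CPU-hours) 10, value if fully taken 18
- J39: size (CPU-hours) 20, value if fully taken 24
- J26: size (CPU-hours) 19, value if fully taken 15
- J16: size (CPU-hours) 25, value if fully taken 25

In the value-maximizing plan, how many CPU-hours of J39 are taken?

14

Best value per unit of size first: J31 18/10≈1.8, J39 24/20≈1.2, J16 25/25≈1, J26 15/19≈0.789, J36 10/16≈0.625.
Take all of J31 (10 CPU-hours, value 18) — 14 CPU-hours left.
Fill the last 14 CPU-hours with part of J39: 14/20 of it earns 16.8.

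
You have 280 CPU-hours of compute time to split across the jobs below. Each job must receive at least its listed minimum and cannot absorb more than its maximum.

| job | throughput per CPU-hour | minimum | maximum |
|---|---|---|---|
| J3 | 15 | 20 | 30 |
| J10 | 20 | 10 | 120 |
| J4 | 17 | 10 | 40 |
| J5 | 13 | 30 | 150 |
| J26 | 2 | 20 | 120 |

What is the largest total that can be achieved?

Meeting every minimum uses 20+10+10+30+20 = 90 CPU-hours, leaving 190.
Highest throughput per CPU-hour first: J10 20 > J4 17 > J3 15 > J5 13 > J26 2.
J10 takes 110 more to reach its cap of 120 ; 80 left.
Give J4 30 more to hit its cap of 40 ; 50 left.
J3 takes 10 more to reach its cap of 30 ; 40 left.
Only 40 left; J5 takes them to reach 70.
Total = 15×30 + 20×120 + 17×40 + 13×70 + 2×20 = 4480.

4480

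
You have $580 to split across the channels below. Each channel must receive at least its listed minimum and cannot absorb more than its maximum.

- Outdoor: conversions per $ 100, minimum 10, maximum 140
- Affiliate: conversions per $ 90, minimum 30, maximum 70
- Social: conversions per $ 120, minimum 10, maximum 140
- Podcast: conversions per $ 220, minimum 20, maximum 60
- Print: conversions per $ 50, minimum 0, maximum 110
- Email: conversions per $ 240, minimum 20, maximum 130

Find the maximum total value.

Meeting every minimum uses 10+30+10+20+0+20 = 90 $, leaving 490.
Rank by conversions per $: Email 240 > Podcast 220 > Social 120 > Outdoor 100 > Affiliate 90 > Print 50.
Email takes 110 more to reach its cap of 130 — 380 left.
Give Podcast 40 more to hit its cap of 60 — 340 left.
Give Social 130 more to hit its cap of 140 — 210 left.
Outdoor: +130 to 140 (cap) — 80 left.
Affiliate takes 40 more to reach its cap of 70 — 40 left.
Print has room for 110 more but only 40 remain, so it gets 40.
Total = 100×140 + 90×70 + 120×140 + 220×60 + 50×40 + 240×130 = 83500.

83500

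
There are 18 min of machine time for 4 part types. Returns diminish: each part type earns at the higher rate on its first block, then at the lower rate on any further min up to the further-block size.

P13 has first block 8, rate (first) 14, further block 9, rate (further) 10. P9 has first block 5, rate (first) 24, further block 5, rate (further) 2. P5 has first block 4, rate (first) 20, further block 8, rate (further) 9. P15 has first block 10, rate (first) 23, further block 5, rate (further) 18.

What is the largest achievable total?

410

Rank every tier by rate: P9/T1 24 > P15/T1 23 > P5/T1 20 > P15/T2 18 > P13/T1 14 > P13/T2 10 > P5/T2 9 > P9/T2 2.
P9/T1 (24): +5 ; 13 left.
P15 T1 at 23: fill all 10 ; 3 left.
3 remain; put them into P5 T1 at 20.
Total = 24×5 + 23×10 + 20×3 = 410.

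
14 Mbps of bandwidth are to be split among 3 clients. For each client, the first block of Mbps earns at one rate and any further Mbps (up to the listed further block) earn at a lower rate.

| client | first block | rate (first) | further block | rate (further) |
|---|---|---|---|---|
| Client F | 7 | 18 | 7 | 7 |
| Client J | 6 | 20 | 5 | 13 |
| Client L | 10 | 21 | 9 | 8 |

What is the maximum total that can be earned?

290

Order all 6 blocks by rate: Client L/T1 21 > Client J/T1 20 > Client F/T1 18 > Client J/T2 13 > Client L/T2 8 > Client F/T2 7.
Client L T1 at 21: fill all 10 — 4 left.
4 remain; put them into Client J T1 at 20.
Total = 21×10 + 20×4 = 290.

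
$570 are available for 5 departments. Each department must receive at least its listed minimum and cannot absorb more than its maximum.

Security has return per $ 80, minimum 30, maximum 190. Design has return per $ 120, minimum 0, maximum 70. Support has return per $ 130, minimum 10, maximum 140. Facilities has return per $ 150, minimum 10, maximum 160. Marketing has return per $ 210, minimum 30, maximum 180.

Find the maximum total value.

Meeting every minimum uses 30+0+10+10+30 = 80 $, leaving 490.
Highest return per $ first: Marketing 210 > Facilities 150 > Support 130 > Design 120 > Security 80.
Marketing: +150 to 180 (cap) ; 340 left.
Give Facilities 150 more to hit its cap of 160 ; 190 left.
Support takes 130 more to reach its cap of 140 ; 60 left.
Only 60 left; Design takes them to reach 60.
Total = 80×30 + 120×60 + 130×140 + 150×160 + 210×180 = 89600.

89600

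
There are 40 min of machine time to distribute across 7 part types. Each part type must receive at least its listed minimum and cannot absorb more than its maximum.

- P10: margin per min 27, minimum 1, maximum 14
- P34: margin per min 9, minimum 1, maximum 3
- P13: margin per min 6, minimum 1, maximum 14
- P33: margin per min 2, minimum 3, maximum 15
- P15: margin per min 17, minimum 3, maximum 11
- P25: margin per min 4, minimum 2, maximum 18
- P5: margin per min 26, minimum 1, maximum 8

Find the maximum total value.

Meeting every minimum uses 1+1+1+3+3+2+1 = 12 min, leaving 28.
Highest margin per min first: P10 27 > P5 26 > P15 17 > P34 9 > P13 6 > P25 4 > P33 2.
Give P10 13 more to hit its cap of 14 — 15 left.
P5: +7 to 8 (cap) — 8 left.
P15: +8 to 11 (cap) — 0 left.
Total = 27×14 + 9×1 + 6×1 + 2×3 + 17×11 + 4×2 + 26×8 = 802.

802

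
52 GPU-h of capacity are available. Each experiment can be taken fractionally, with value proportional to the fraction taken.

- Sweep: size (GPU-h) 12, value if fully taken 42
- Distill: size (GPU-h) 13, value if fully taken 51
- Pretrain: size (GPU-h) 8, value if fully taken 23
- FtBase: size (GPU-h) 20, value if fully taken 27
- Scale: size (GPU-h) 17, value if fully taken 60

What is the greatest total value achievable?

Best value per unit of size first: Distill 51/13≈3.92, Scale 60/17≈3.53, Sweep 42/12≈3.5, Pretrain 23/8≈2.88, FtBase 27/20≈1.35.
All 13 GPU-h of Distill fit (value 51) — 39 remain.
Scale: take in full, 17 GPU-h for value 60 — 22 left.
Take all of Sweep (12 GPU-h, value 42) — 10 GPU-h left.
All 8 GPU-h of Pretrain fit (value 23) — 2 remain.
Fill the last 2 GPU-h with part of FtBase: 2/20 of it earns 2.7.
Total value = 178.7.

178.7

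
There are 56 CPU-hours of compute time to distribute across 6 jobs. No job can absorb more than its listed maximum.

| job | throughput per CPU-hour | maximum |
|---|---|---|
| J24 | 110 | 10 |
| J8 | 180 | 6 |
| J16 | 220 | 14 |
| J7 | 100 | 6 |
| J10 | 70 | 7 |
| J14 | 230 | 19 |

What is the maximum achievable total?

Order the jobs by throughput per CPU-hour: J14 230 > J16 220 > J8 180 > J24 110 > J7 100 > J10 70.
Give J14 19 to hit its cap of 19 — 37 left.
Give J16 14 to hit its cap of 14 — 23 left.
J8 takes 6 to reach its cap of 6 — 17 left.
Give J24 10 to hit its cap of 10 — 7 left.
J7 takes 6 to reach its cap of 6 — 1 left.
J10: +1 (room for 7) → 1. Pool exhausted.
Total = 110×10 + 180×6 + 220×14 + 100×6 + 70×1 + 230×19 = 10300.

10300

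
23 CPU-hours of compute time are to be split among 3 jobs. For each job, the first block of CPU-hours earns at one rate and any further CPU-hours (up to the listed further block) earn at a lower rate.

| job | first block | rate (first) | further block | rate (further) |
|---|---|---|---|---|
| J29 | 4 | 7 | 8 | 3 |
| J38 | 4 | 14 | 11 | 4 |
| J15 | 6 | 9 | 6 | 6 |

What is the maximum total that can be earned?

186

Treat each block as its own option and order by rate: J38/tier1 14 > J15/tier1 9 > J29/tier1 7 > J15/tier2 6 > J38/tier2 4 > J29/tier2 3.
Fill J38 tier1 block (4 at 14) ; 19 left.
Fill J15 tier1 block (6 at 9) ; 13 left.
J29/tier1 (7): +4 ; 9 left.
J15/tier2 (6): +6 ; 3 left.
J38 tier2 at 4: only 3 left, fill 3.
Total = 14×4 + 9×6 + 7×4 + 6×6 + 4×3 = 186.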